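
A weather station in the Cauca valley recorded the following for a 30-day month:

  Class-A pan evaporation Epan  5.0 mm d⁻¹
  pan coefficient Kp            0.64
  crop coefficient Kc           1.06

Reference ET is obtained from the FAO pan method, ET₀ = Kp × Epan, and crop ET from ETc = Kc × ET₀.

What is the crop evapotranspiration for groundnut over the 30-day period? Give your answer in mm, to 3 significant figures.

102 mm

ET₀ = 0.64 × 5.0 = 3.2000 mm/d
ETc = Kc × ET₀ = 1.06 × 3.2000 = 3.3920 mm/d
Over 30 days: 3.3920 × 30 = 101.760 mm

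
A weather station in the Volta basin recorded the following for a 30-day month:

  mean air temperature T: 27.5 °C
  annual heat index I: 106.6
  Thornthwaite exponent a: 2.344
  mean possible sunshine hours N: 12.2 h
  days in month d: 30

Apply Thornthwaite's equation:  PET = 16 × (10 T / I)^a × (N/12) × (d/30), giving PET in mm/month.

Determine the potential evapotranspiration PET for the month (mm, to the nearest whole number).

10T/I = 10 × 27.5 / 106.6 = 2.5797
(10T/I)^a = 2.5797^2.344 = 9.2197
Uncorrected PET = 16 × 9.2197 = 147.515 mm
Correction = (N/12)(d/30) = (12.2/12)(30/30) = 1.0167
PET = 147.515 × 1.0167 = 149.979 mm/month

150 mm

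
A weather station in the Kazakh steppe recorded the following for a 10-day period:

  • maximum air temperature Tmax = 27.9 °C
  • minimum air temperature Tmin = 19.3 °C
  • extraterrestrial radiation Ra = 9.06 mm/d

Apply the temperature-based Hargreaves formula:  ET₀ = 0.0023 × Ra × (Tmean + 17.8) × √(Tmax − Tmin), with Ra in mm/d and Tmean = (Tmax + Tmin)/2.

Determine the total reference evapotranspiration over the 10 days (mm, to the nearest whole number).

25 mm

Tmean = (27.9 + 19.3)/2 = 23.60 °C
ET₀ = 0.0023 × 9.06 × (23.60 + 17.8) × √8.6 = 0.0023 × 9.06 × 41.40 × 2.9326 = 2.5299 mm/d
Over 10 days: 2.5299 × 10 = 25.299 mm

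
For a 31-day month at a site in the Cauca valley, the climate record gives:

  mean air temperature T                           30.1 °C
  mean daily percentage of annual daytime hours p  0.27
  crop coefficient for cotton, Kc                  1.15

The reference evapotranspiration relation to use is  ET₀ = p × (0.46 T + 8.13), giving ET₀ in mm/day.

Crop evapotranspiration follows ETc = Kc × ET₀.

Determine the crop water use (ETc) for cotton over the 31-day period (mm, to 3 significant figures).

212 mm

ET₀ = 0.27 × (0.46 × 30.1 + 8.13) = 0.27 × 21.976 = 5.9335 mm/d
ETc = Kc × ET₀ = 1.15 × 5.9335 = 6.8235 mm/d
Over 31 days: 6.8235 × 31 = 211.529 mm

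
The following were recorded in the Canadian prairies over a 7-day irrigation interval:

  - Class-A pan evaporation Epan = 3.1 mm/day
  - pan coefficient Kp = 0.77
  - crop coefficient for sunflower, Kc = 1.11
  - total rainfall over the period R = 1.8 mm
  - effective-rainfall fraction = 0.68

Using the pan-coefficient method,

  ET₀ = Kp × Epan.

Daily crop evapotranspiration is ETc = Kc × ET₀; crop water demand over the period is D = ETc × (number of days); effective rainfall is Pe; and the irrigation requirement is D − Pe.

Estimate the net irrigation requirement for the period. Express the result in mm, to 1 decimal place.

17.3 mm

ET₀ = 0.77 × 3.1 = 2.3870 mm/d
ETc = Kc × ET₀ = 1.11 × 2.3870 = 2.6496 mm/d
Crop demand D = ETc × 7 d = 2.6496 × 7 = 18.547 mm
Pe = 0.68 × 1.8 = 1.224 mm
D − Pe = 18.547 − 1.224 = 17.323 mm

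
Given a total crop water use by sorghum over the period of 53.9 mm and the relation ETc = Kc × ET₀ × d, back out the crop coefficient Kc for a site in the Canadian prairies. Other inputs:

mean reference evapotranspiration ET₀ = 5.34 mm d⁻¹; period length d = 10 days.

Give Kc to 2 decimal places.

ETc = Kc × ET₀ × d  ⇒  Kc = ETc / (ET₀ × d)
Kc = 53.9 / (5.34 × 10) = 53.9 / 53.40 = 1.0094

1.01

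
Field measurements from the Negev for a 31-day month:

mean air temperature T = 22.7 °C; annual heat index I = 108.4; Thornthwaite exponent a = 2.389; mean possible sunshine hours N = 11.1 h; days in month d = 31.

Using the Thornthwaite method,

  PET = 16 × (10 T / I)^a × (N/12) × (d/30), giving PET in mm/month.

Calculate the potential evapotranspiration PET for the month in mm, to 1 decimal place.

89.4 mm

10T/I = 10 × 22.7 / 108.4 = 2.0941
(10T/I)^a = 2.0941^2.389 = 5.8461
Uncorrected PET = 16 × 5.8461 = 93.538 mm
Correction = (N/12)(d/30) = (11.1/12)(31/30) = 0.9558
PET = 93.538 × 0.9558 = 89.404 mm/month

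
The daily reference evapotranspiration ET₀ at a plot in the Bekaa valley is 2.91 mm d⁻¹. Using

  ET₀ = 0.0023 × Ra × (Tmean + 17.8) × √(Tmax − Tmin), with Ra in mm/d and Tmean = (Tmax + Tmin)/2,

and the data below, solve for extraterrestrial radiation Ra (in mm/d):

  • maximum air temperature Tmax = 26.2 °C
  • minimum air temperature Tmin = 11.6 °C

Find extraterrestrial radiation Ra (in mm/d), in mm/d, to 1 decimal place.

Tmean = 18.90 °C; √ΔT = 3.8210
Ra = ET₀ / [0.0023 × (Tmean+17.8) × √ΔT] = 2.91 / (0.0023 × 36.70 × 3.8210) = 9.022 mm/d

9.0 mm/d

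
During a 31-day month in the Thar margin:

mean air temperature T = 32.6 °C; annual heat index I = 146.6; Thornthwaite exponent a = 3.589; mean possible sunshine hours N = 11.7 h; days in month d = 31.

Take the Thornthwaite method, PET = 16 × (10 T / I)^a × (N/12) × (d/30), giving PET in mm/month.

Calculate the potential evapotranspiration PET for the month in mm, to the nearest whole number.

10T/I = 10 × 32.6 / 146.6 = 2.2237
(10T/I)^a = 2.2237^3.589 = 17.6058
Uncorrected PET = 16 × 17.6058 = 281.693 mm
Correction = (N/12)(d/30) = (11.7/12)(31/30) = 1.0075
PET = 281.693 × 1.0075 = 283.806 mm/month

284 mm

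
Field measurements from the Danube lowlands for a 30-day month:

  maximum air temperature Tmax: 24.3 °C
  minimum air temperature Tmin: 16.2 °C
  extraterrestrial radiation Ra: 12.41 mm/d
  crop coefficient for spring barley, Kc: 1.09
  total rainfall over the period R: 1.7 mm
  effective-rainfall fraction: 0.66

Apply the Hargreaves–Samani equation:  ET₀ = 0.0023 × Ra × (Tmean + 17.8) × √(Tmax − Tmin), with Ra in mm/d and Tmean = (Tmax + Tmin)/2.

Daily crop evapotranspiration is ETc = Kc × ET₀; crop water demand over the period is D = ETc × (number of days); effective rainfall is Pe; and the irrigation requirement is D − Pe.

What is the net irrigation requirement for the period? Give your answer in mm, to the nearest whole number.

100 mm

Tmean = (24.3 + 16.2)/2 = 20.25 °C
ET₀ = 0.0023 × 12.41 × (20.25 + 17.8) × √8.1 = 0.0023 × 12.41 × 38.05 × 2.8460 = 3.0909 mm/d
ETc = Kc × ET₀ = 1.09 × 3.0909 = 3.3691 mm/d
Crop demand D = ETc × 30 d = 3.3691 × 30 = 101.073 mm
Pe = 0.66 × 1.7 = 1.122 mm
D − Pe = 101.073 − 1.122 = 99.951 mm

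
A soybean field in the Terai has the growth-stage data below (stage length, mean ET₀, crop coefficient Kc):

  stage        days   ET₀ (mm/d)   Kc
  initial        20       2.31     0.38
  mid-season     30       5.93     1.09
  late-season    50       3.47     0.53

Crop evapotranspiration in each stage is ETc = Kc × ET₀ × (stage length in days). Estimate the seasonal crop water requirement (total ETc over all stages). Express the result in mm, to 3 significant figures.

initial: 0.38 × 2.31 × 20 = 17.56 mm
mid-season: 1.09 × 5.93 × 30 = 193.91 mm
late-season: 0.53 × 3.47 × 50 = 91.96 mm
Seasonal total = 303.43 mm

303 mm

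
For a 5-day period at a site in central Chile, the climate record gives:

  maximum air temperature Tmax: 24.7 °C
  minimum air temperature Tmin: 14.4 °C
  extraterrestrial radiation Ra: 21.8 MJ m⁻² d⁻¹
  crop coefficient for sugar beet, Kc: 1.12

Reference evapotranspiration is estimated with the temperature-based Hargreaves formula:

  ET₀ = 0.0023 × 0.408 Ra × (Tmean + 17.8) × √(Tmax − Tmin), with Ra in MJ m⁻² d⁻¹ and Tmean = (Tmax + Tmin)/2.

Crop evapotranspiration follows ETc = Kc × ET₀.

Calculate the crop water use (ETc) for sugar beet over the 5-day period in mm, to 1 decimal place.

Tmean = (24.7 + 14.4)/2 = 19.55 °C
0.408 Ra = 0.408 × 21.8 = 8.8944 mm/d equivalent
ET₀ = 0.0023 × 8.8944 × (19.55 + 17.8) × √10.3 = 0.0023 × 8.8944 × 37.35 × 3.2094 = 2.4522 mm/d
ETc = Kc × ET₀ = 1.12 × 2.4522 = 2.7465 mm/d
Over 5 days: 2.7465 × 5 = 13.733 mm

13.7 mm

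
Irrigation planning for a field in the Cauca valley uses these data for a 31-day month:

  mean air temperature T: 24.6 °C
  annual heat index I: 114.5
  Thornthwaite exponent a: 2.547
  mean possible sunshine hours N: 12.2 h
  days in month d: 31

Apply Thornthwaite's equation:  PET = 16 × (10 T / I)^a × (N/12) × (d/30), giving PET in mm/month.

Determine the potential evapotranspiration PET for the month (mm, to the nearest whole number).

118 mm

10T/I = 10 × 24.6 / 114.5 = 2.1485
(10T/I)^a = 2.1485^2.547 = 7.0137
Uncorrected PET = 16 × 7.0137 = 112.219 mm
Correction = (N/12)(d/30) = (12.2/12)(31/30) = 1.0506
PET = 112.219 × 1.0506 = 117.897 mm/month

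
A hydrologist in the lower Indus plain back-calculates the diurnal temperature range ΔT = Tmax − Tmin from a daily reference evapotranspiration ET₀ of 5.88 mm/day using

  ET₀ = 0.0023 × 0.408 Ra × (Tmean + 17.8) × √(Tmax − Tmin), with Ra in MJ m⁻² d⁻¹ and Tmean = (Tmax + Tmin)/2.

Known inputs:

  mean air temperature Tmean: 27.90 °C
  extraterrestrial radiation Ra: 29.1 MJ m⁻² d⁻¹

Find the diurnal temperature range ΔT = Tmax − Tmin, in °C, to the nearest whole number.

√ΔT = ET₀ / [0.0023 × 0.408 × Ra × (Tmean+17.8)] = 5.88 / (0.0023 × 11.8728 × 45.70) = 4.7117
ΔT = 4.7117² = 22.200 °C

22 °C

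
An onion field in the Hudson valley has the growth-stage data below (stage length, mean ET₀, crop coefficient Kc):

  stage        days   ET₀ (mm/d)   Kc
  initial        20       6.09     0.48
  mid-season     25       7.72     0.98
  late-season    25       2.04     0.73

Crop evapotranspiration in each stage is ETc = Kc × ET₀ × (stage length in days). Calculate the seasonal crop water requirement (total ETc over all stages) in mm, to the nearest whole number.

285 mm

initial: 0.48 × 6.09 × 20 = 58.46 mm
mid-season: 0.98 × 7.72 × 25 = 189.14 mm
late-season: 0.73 × 2.04 × 25 = 37.23 mm
Seasonal total = 284.83 mm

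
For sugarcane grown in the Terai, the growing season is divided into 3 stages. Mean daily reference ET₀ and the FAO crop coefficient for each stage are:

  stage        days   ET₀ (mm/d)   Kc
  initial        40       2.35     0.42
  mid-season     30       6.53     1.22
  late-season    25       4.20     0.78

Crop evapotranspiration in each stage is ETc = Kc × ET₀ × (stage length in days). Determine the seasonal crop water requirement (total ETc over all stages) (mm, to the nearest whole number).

initial: 0.42 × 2.35 × 40 = 39.48 mm
mid-season: 1.22 × 6.53 × 30 = 239.00 mm
late-season: 0.78 × 4.20 × 25 = 81.90 mm
Seasonal total = 360.38 mm

360 mm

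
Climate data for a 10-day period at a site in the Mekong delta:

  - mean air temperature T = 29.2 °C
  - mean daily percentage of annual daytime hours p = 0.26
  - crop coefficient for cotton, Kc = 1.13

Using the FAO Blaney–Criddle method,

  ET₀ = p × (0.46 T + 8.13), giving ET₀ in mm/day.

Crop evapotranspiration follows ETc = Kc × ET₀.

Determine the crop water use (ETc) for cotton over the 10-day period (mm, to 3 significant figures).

63.3 mm

ET₀ = 0.26 × (0.46 × 29.2 + 8.13) = 0.26 × 21.562 = 5.6061 mm/d
ETc = Kc × ET₀ = 1.13 × 5.6061 = 6.3349 mm/d
Over 10 days: 6.3349 × 10 = 63.349 mm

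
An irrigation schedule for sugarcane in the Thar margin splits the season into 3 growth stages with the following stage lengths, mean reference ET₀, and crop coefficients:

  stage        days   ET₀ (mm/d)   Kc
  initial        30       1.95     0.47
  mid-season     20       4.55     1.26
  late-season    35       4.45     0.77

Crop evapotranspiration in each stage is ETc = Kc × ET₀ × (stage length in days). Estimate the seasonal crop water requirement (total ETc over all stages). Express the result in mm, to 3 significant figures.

initial: 0.47 × 1.95 × 30 = 27.50 mm
mid-season: 1.26 × 4.55 × 20 = 114.66 mm
late-season: 0.77 × 4.45 × 35 = 119.93 mm
Seasonal total = 262.09 mm

262 mm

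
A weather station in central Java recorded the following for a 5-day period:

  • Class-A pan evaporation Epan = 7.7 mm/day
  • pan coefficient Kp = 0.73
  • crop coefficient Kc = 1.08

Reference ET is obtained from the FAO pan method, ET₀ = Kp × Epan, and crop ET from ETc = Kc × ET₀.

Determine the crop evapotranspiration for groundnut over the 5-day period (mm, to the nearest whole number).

30 mm

ET₀ = 0.73 × 7.7 = 5.6210 mm/d
ETc = Kc × ET₀ = 1.08 × 5.6210 = 6.0707 mm/d
Over 5 days: 6.0707 × 5 = 30.354 mm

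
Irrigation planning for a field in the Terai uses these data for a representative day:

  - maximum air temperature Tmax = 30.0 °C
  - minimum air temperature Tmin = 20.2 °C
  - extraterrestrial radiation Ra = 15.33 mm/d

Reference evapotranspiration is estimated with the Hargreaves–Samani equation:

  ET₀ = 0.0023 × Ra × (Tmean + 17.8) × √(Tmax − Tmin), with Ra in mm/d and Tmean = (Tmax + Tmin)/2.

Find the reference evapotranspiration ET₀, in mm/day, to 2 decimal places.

Tmean = (30.0 + 20.2)/2 = 25.10 °C
ET₀ = 0.0023 × 15.33 × (25.10 + 17.8) × √9.8 = 0.0023 × 15.33 × 42.90 × 3.1305 = 4.7352 mm/d

4.74 mm/day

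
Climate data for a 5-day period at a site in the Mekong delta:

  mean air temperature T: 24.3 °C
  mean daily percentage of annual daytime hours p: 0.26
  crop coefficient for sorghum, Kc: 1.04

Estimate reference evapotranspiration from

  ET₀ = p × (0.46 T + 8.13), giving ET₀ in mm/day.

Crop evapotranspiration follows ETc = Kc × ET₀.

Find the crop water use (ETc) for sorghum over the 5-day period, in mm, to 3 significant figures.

ET₀ = 0.26 × (0.46 × 24.3 + 8.13) = 0.26 × 19.308 = 5.0201 mm/d
ETc = Kc × ET₀ = 1.04 × 5.0201 = 5.2209 mm/d
Over 5 days: 5.2209 × 5 = 26.105 mm

26.1 mm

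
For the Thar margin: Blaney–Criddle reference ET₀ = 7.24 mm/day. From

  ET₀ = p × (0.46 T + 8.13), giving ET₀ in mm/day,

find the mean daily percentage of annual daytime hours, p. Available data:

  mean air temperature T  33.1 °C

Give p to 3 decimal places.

p = ET₀ / (0.46 T + 8.13) = 7.24 / (0.46 × 33.1 + 8.13) = 7.24 / 23.356 = 0.3100

0.310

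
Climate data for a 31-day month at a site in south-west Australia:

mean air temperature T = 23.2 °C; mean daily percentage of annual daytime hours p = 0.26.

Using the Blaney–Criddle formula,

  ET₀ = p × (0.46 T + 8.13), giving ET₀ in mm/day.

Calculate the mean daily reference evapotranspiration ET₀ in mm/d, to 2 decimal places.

ET₀ = 0.26 × (0.46 × 23.2 + 8.13) = 0.26 × 18.802 = 4.8885 mm/d

4.89 mm/d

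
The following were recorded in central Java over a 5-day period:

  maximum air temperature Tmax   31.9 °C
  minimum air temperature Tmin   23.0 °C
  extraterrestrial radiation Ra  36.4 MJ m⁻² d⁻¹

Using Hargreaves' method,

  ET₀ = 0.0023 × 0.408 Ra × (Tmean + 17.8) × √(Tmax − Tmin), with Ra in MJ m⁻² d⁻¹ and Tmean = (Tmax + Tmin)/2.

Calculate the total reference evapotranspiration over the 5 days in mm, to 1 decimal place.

Tmean = (31.9 + 23.0)/2 = 27.45 °C
0.408 Ra = 0.408 × 36.4 = 14.8512 mm/d equivalent
ET₀ = 0.0023 × 14.8512 × (27.45 + 17.8) × √8.9 = 0.0023 × 14.8512 × 45.25 × 2.9833 = 4.6111 mm/d
Over 5 days: 4.6111 × 5 = 23.056 mm

23.1 mm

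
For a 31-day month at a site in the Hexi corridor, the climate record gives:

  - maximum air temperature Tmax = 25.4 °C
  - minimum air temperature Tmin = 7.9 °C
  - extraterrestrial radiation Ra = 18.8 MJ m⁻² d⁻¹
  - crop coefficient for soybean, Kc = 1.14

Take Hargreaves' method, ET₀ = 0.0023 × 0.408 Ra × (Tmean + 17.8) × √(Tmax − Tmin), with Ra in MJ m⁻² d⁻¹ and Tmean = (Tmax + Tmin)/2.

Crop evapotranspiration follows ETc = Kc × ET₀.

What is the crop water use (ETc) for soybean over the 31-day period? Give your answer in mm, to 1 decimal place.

Tmean = (25.4 + 7.9)/2 = 16.65 °C
0.408 Ra = 0.408 × 18.8 = 7.6704 mm/d equivalent
ET₀ = 0.0023 × 7.6704 × (16.65 + 17.8) × √17.5 = 0.0023 × 7.6704 × 34.45 × 4.1833 = 2.5425 mm/d
ETc = Kc × ET₀ = 1.14 × 2.5425 = 2.8985 mm/d
Over 31 days: 2.8985 × 31 = 89.854 mm

89.9 mm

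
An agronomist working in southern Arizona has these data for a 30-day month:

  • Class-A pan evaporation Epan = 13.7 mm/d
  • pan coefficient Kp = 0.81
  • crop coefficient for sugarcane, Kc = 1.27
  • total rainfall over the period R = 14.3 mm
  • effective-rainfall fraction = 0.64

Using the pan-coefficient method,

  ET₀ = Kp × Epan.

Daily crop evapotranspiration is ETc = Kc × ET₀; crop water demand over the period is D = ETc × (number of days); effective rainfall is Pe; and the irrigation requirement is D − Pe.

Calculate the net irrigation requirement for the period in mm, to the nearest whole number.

414 mm

ET₀ = 0.81 × 13.7 = 11.0970 mm/d
ETc = Kc × ET₀ = 1.27 × 11.0970 = 14.0932 mm/d
Crop demand D = ETc × 30 d = 14.0932 × 30 = 422.796 mm
Pe = 0.64 × 14.3 = 9.152 mm
D − Pe = 422.796 − 9.152 = 413.644 mm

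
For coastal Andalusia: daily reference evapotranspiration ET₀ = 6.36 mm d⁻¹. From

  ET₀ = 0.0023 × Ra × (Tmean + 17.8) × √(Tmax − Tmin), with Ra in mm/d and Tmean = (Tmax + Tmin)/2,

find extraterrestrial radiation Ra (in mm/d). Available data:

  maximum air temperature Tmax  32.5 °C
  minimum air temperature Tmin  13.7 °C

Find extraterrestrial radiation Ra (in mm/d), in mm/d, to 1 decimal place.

Tmean = 23.10 °C; √ΔT = 4.3359
Ra = ET₀ / [0.0023 × (Tmean+17.8) × √ΔT] = 6.36 / (0.0023 × 40.90 × 4.3359) = 15.593 mm/d

15.6 mm/d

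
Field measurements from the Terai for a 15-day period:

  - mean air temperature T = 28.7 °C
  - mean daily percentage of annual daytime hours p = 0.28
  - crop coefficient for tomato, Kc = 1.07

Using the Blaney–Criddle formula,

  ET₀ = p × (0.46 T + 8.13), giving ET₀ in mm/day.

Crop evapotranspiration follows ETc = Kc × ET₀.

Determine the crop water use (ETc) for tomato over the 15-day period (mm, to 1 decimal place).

95.9 mm

ET₀ = 0.28 × (0.46 × 28.7 + 8.13) = 0.28 × 21.332 = 5.9730 mm/d
ETc = Kc × ET₀ = 1.07 × 5.9730 = 6.3911 mm/d
Over 15 days: 6.3911 × 15 = 95.867 mm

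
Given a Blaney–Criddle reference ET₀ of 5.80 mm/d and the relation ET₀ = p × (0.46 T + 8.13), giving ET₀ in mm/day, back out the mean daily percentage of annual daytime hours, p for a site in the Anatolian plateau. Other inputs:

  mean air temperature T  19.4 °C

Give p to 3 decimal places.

0.340

p = ET₀ / (0.46 T + 8.13) = 5.80 / (0.46 × 19.4 + 8.13) = 5.80 / 17.054 = 0.3401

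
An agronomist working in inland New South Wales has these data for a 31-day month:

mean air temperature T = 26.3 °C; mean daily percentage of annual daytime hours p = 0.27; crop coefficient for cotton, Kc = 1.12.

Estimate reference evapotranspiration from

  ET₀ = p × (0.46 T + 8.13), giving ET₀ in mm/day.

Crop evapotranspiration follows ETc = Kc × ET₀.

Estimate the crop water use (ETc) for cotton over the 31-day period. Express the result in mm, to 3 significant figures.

190 mm

ET₀ = 0.27 × (0.46 × 26.3 + 8.13) = 0.27 × 20.228 = 5.4616 mm/d
ETc = Kc × ET₀ = 1.12 × 5.4616 = 6.1170 mm/d
Over 31 days: 6.1170 × 31 = 189.627 mm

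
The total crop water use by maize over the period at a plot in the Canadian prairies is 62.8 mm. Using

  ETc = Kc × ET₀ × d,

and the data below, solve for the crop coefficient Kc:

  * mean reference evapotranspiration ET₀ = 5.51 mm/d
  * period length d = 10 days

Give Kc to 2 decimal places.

ETc = Kc × ET₀ × d  ⇒  Kc = ETc / (ET₀ × d)
Kc = 62.8 / (5.51 × 10) = 62.8 / 55.10 = 1.1397

1.14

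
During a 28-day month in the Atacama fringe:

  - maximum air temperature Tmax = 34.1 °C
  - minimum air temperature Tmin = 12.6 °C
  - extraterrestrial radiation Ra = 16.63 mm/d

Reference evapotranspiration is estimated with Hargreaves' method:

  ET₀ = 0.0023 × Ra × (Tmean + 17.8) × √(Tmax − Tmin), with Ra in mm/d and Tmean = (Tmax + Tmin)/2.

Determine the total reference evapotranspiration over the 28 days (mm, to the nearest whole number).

204 mm

Tmean = (34.1 + 12.6)/2 = 23.35 °C
ET₀ = 0.0023 × 16.63 × (23.35 + 17.8) × √21.5 = 0.0023 × 16.63 × 41.15 × 4.6368 = 7.2981 mm/d
Over 28 days: 7.2981 × 28 = 204.347 mm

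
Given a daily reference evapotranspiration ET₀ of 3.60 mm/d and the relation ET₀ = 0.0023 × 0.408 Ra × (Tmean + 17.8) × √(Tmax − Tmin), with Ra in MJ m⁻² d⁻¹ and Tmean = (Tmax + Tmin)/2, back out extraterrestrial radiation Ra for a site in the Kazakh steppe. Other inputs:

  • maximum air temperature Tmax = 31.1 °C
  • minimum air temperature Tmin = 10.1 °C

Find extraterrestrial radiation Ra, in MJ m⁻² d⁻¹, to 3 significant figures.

Tmean = (31.1+10.1)/2 = 20.60 °C; ΔT = 21.0
Ra = ET₀ / [0.0023 × 0.408 × (Tmean+17.8) × √ΔT]
   = 3.60 / (0.0023 × 0.408 × 38.40 × 4.5826) = 21.801 MJ m⁻² d⁻¹

21.8 MJ m⁻² d⁻¹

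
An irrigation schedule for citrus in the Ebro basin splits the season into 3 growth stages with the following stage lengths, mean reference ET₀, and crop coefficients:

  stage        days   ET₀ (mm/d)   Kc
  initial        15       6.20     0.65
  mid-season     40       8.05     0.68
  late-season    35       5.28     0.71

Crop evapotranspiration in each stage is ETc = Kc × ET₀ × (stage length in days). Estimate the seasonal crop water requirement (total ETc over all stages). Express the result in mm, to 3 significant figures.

411 mm

initial: 0.65 × 6.20 × 15 = 60.45 mm
mid-season: 0.68 × 8.05 × 40 = 218.96 mm
late-season: 0.71 × 5.28 × 35 = 131.21 mm
Seasonal total = 410.62 mm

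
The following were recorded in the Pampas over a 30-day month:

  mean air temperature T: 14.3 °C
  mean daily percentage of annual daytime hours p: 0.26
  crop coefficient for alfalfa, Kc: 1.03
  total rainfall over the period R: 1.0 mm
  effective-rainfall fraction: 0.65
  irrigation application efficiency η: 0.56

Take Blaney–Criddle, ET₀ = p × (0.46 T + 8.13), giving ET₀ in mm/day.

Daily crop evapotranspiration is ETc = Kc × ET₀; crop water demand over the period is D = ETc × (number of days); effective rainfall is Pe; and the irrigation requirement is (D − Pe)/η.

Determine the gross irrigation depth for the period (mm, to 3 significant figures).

210 mm

ET₀ = 0.26 × (0.46 × 14.3 + 8.13) = 0.26 × 14.708 = 3.8241 mm/d
ETc = Kc × ET₀ = 1.03 × 3.8241 = 3.9388 mm/d
Crop demand D = ETc × 30 d = 3.9388 × 30 = 118.164 mm
Pe = 0.65 × 1.0 = 0.650 mm
D − Pe = 118.164 − 0.650 = 117.514 mm
Gross irrigation = 117.514 / 0.56 = 209.846 mm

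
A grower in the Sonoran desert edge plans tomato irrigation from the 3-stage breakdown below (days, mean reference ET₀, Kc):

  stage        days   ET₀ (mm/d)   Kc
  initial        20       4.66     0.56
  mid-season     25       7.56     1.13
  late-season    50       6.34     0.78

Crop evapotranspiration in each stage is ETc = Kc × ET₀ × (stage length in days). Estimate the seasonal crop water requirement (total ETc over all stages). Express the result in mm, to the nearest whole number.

513 mm

initial: 0.56 × 4.66 × 20 = 52.19 mm
mid-season: 1.13 × 7.56 × 25 = 213.57 mm
late-season: 0.78 × 6.34 × 50 = 247.26 mm
Seasonal total = 513.02 mm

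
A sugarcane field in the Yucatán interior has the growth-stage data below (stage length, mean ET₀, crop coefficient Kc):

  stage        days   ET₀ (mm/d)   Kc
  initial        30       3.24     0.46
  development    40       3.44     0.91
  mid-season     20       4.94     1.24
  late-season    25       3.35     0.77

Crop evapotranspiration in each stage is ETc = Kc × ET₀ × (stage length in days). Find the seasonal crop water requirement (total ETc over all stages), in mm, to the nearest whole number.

initial: 0.46 × 3.24 × 30 = 44.71 mm
development: 0.91 × 3.44 × 40 = 125.22 mm
mid-season: 1.24 × 4.94 × 20 = 122.51 mm
late-season: 0.77 × 3.35 × 25 = 64.49 mm
Seasonal total = 356.93 mm

357 mm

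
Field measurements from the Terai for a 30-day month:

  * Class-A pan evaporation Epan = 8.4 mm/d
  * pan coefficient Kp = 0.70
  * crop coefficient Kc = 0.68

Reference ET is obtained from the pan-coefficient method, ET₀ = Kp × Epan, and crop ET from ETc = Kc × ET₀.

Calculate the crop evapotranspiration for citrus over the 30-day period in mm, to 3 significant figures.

ET₀ = 0.70 × 8.4 = 5.8800 mm/d
ETc = Kc × ET₀ = 0.68 × 5.8800 = 3.9984 mm/d
Over 30 days: 3.9984 × 30 = 119.952 mm

120 mm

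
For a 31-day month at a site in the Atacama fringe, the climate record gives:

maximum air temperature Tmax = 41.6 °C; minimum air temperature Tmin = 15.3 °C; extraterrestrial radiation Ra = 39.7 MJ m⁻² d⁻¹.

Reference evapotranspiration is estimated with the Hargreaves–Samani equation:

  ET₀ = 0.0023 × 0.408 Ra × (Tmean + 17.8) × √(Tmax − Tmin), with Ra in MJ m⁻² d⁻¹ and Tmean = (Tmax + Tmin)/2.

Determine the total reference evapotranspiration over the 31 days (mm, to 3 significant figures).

Tmean = (41.6 + 15.3)/2 = 28.45 °C
0.408 Ra = 0.408 × 39.7 = 16.1976 mm/d equivalent
ET₀ = 0.0023 × 16.1976 × (28.45 + 17.8) × √26.3 = 0.0023 × 16.1976 × 46.25 × 5.1284 = 8.8363 mm/d
Over 31 days: 8.8363 × 31 = 273.925 mm

274 mm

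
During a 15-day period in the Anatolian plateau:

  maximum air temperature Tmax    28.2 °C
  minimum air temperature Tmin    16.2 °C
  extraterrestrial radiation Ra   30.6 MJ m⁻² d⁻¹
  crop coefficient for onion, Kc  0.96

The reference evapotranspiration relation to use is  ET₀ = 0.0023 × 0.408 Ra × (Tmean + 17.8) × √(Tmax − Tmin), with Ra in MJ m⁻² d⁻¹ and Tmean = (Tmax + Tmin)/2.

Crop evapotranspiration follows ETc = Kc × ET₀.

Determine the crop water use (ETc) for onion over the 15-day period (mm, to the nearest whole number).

57 mm

Tmean = (28.2 + 16.2)/2 = 22.20 °C
0.408 Ra = 0.408 × 30.6 = 12.4848 mm/d equivalent
ET₀ = 0.0023 × 12.4848 × (22.20 + 17.8) × √12.0 = 0.0023 × 12.4848 × 40.00 × 3.4641 = 3.9789 mm/d
ETc = Kc × ET₀ = 0.96 × 3.9789 = 3.8197 mm/d
Over 15 days: 3.8197 × 15 = 57.296 mm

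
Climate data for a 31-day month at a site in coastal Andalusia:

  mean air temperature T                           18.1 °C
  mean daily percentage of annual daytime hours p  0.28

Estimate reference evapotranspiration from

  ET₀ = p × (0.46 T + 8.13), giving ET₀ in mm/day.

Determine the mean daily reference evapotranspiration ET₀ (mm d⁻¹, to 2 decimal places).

4.61 mm d⁻¹

ET₀ = 0.28 × (0.46 × 18.1 + 8.13) = 0.28 × 16.456 = 4.6077 mm/d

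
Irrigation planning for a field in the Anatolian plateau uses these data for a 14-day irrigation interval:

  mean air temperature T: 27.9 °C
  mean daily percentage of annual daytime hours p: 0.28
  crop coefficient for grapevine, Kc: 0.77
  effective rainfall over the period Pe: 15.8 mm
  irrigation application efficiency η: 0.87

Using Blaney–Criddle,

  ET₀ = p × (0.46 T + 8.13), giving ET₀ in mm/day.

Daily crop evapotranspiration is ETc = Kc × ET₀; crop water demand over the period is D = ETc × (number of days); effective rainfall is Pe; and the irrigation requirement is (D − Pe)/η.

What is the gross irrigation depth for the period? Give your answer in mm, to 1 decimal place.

ET₀ = 0.28 × (0.46 × 27.9 + 8.13) = 0.28 × 20.964 = 5.8699 mm/d
ETc = Kc × ET₀ = 0.77 × 5.8699 = 4.5198 mm/d
Crop demand D = ETc × 14 d = 4.5198 × 14 = 63.277 mm
D − Pe = 63.277 − 15.8 = 47.477 mm
Gross irrigation = 47.477 / 0.87 = 54.571 mm

54.6 mm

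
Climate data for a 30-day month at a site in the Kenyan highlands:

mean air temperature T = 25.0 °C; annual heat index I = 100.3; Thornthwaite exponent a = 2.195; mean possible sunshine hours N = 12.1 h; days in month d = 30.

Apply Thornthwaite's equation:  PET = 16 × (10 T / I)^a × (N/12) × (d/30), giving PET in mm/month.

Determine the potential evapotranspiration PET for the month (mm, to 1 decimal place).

119.8 mm

10T/I = 10 × 25.0 / 100.3 = 2.4925
(10T/I)^a = 2.4925^2.195 = 7.4236
Uncorrected PET = 16 × 7.4236 = 118.778 mm
Correction = (N/12)(d/30) = (12.1/12)(30/30) = 1.0083
PET = 118.778 × 1.0083 = 119.764 mm/month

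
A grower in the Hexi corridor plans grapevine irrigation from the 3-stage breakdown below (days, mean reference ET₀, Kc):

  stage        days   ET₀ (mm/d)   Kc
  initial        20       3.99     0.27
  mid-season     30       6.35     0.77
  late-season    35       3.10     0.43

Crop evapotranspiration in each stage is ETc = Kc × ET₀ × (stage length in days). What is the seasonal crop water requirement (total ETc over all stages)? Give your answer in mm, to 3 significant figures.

initial: 0.27 × 3.99 × 20 = 21.55 mm
mid-season: 0.77 × 6.35 × 30 = 146.69 mm
late-season: 0.43 × 3.10 × 35 = 46.66 mm
Seasonal total = 214.90 mm

215 mm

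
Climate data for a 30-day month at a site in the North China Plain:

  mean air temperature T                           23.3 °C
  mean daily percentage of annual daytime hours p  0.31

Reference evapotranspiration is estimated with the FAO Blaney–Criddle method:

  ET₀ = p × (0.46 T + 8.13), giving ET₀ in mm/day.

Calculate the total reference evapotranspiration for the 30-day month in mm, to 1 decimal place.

175.3 mm

ET₀ = 0.31 × (0.46 × 23.3 + 8.13) = 0.31 × 18.848 = 5.8429 mm/d
Monthly total = 5.8429 × 30 = 175.287 mm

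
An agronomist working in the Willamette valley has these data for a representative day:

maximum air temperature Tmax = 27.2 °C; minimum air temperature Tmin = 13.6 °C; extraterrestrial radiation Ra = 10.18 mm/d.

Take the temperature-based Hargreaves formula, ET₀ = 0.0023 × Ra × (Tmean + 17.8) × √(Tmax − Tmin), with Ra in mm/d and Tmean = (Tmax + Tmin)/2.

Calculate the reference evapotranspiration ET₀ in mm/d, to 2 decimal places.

3.30 mm/d

Tmean = (27.2 + 13.6)/2 = 20.40 °C
ET₀ = 0.0023 × 10.18 × (20.40 + 17.8) × √13.6 = 0.0023 × 10.18 × 38.20 × 3.6878 = 3.2984 mm/d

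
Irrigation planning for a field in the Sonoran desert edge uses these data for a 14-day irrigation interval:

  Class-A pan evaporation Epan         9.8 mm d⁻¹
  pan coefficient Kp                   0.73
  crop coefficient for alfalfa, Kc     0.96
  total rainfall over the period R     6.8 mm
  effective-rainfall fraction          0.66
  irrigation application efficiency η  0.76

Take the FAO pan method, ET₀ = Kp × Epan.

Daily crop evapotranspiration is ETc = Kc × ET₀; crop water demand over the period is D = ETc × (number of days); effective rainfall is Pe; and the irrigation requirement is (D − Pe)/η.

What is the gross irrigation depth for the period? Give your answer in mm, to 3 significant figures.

ET₀ = 0.73 × 9.8 = 7.1540 mm/d
ETc = Kc × ET₀ = 0.96 × 7.1540 = 6.8678 mm/d
Crop demand D = ETc × 14 d = 6.8678 × 14 = 96.149 mm
Pe = 0.66 × 6.8 = 4.488 mm
D − Pe = 96.149 − 4.488 = 91.661 mm
Gross irrigation = 91.661 / 0.76 = 120.607 mm

121 mm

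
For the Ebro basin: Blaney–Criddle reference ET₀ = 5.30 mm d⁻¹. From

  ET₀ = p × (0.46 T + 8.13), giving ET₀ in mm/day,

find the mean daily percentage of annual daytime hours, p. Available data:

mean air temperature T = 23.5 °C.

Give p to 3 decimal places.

p = ET₀ / (0.46 T + 8.13) = 5.30 / (0.46 × 23.5 + 8.13) = 5.30 / 18.940 = 0.2798

0.280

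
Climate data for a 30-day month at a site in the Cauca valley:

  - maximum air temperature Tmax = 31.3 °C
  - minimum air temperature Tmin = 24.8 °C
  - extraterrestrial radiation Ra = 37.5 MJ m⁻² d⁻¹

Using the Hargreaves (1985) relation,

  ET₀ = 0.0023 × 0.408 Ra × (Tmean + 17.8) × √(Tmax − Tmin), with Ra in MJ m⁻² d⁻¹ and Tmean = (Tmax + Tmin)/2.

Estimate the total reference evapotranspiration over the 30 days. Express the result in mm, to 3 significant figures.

123 mm

Tmean = (31.3 + 24.8)/2 = 28.05 °C
0.408 Ra = 0.408 × 37.5 = 15.3000 mm/d equivalent
ET₀ = 0.0023 × 15.3000 × (28.05 + 17.8) × √6.5 = 0.0023 × 15.3000 × 45.85 × 2.5495 = 4.1135 mm/d
Over 30 days: 4.1135 × 30 = 123.405 mm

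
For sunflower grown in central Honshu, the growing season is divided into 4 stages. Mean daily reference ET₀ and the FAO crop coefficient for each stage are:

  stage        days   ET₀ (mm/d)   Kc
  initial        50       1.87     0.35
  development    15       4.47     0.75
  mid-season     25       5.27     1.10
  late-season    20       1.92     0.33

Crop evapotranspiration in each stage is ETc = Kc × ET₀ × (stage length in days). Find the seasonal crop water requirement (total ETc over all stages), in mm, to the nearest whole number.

241 mm

initial: 0.35 × 1.87 × 50 = 32.73 mm
development: 0.75 × 4.47 × 15 = 50.29 mm
mid-season: 1.10 × 5.27 × 25 = 144.93 mm
late-season: 0.33 × 1.92 × 20 = 12.67 mm
Seasonal total = 240.62 mm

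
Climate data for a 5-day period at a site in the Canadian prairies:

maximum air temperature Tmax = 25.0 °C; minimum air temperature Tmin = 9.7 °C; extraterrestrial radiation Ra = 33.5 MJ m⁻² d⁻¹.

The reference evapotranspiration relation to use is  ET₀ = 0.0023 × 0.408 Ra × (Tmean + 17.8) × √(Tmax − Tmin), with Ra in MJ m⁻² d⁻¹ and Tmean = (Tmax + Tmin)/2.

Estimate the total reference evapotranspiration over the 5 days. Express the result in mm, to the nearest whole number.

22 mm

Tmean = (25.0 + 9.7)/2 = 17.35 °C
0.408 Ra = 0.408 × 33.5 = 13.6680 mm/d equivalent
ET₀ = 0.0023 × 13.6680 × (17.35 + 17.8) × √15.3 = 0.0023 × 13.6680 × 35.15 × 3.9115 = 4.3222 mm/d
Over 5 days: 4.3222 × 5 = 21.611 mm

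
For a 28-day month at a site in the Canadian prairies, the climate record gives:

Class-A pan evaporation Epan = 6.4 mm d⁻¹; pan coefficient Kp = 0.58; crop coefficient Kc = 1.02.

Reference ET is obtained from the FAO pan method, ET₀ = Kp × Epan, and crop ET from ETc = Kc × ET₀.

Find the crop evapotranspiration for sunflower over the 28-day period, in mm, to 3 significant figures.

106 mm

ET₀ = 0.58 × 6.4 = 3.7120 mm/d
ETc = Kc × ET₀ = 1.02 × 3.7120 = 3.7862 mm/d
Over 28 days: 3.7862 × 28 = 106.014 mm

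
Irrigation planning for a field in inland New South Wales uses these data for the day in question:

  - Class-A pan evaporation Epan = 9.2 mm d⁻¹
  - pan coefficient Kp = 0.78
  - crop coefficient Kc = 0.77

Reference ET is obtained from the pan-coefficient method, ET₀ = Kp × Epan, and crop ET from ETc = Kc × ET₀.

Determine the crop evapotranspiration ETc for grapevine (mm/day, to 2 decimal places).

ET₀ = 0.78 × 9.2 = 7.1760 mm/d
ETc = Kc × ET₀ = 0.77 × 7.1760 = 5.5255 mm/d

5.53 mm/day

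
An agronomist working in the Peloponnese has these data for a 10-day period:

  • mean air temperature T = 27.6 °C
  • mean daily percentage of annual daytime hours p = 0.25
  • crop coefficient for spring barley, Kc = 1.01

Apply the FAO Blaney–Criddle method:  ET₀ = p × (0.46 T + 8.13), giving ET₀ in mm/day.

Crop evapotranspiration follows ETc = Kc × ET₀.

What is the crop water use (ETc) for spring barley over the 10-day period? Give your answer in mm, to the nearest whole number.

ET₀ = 0.25 × (0.46 × 27.6 + 8.13) = 0.25 × 20.826 = 5.2065 mm/d
ETc = Kc × ET₀ = 1.01 × 5.2065 = 5.2586 mm/d
Over 10 days: 5.2586 × 10 = 52.586 mm

53 mm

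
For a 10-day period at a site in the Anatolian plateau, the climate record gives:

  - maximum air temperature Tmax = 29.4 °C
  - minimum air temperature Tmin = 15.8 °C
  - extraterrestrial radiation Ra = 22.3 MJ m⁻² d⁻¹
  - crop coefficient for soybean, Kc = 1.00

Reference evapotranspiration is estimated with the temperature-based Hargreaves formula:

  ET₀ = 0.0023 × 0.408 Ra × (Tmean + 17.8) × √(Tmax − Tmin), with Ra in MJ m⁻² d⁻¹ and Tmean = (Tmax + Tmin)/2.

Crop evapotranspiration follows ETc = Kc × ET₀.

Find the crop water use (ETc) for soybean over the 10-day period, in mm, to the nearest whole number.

31 mm

Tmean = (29.4 + 15.8)/2 = 22.60 °C
0.408 Ra = 0.408 × 22.3 = 9.0984 mm/d equivalent
ET₀ = 0.0023 × 9.0984 × (22.60 + 17.8) × √13.6 = 0.0023 × 9.0984 × 40.40 × 3.6878 = 3.1178 mm/d
ETc = Kc × ET₀ = 1.00 × 3.1178 = 3.1178 mm/d
Over 10 days: 3.1178 × 10 = 31.178 mm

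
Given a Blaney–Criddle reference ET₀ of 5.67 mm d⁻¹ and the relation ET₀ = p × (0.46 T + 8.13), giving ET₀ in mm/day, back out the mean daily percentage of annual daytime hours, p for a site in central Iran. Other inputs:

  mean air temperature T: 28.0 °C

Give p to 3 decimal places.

p = ET₀ / (0.46 T + 8.13) = 5.67 / (0.46 × 28.0 + 8.13) = 5.67 / 21.010 = 0.2699

0.270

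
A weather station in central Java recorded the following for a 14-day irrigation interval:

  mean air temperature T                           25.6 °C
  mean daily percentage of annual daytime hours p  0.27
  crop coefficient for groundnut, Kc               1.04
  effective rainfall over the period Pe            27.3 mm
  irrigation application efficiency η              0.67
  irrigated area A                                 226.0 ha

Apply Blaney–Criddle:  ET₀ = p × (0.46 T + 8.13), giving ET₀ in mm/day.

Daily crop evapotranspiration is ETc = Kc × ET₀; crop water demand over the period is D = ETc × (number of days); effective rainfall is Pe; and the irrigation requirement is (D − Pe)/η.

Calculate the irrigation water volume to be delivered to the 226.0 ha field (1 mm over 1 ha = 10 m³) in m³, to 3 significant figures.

172000 m³

ET₀ = 0.27 × (0.46 × 25.6 + 8.13) = 0.27 × 19.906 = 5.3746 mm/d
ETc = Kc × ET₀ = 1.04 × 5.3746 = 5.5896 mm/d
Crop demand D = ETc × 14 d = 5.5896 × 14 = 78.254 mm
D − Pe = 78.254 − 27.3 = 50.954 mm
Gross irrigation = 50.954 / 0.67 = 76.051 mm
Volume = 76.051 mm × 226.0 ha × 10 = 171875.3 m³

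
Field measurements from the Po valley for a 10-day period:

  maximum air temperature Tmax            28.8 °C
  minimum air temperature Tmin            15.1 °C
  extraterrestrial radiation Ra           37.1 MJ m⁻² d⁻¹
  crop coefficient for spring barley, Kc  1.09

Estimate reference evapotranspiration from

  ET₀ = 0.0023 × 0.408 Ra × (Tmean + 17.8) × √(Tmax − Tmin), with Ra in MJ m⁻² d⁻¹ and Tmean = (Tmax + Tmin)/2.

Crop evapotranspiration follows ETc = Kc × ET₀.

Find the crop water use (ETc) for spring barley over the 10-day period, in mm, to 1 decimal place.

55.8 mm

Tmean = (28.8 + 15.1)/2 = 21.95 °C
0.408 Ra = 0.408 × 37.1 = 15.1368 mm/d equivalent
ET₀ = 0.0023 × 15.1368 × (21.95 + 17.8) × √13.7 = 0.0023 × 15.1368 × 39.75 × 3.7014 = 5.1223 mm/d
ETc = Kc × ET₀ = 1.09 × 5.1223 = 5.5833 mm/d
Over 10 days: 5.5833 × 10 = 55.833 mm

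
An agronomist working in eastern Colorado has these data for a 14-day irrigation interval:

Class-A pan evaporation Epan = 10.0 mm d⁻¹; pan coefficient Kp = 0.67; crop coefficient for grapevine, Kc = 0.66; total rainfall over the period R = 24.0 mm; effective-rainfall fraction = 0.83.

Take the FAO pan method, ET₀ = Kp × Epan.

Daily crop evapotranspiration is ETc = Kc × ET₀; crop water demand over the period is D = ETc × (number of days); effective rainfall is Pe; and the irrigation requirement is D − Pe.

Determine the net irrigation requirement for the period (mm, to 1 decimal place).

42.0 mm

ET₀ = 0.67 × 10.0 = 6.7000 mm/d
ETc = Kc × ET₀ = 0.66 × 6.7000 = 4.4220 mm/d
Crop demand D = ETc × 14 d = 4.4220 × 14 = 61.908 mm
Pe = 0.83 × 24.0 = 19.920 mm
D − Pe = 61.908 − 19.920 = 41.988 mm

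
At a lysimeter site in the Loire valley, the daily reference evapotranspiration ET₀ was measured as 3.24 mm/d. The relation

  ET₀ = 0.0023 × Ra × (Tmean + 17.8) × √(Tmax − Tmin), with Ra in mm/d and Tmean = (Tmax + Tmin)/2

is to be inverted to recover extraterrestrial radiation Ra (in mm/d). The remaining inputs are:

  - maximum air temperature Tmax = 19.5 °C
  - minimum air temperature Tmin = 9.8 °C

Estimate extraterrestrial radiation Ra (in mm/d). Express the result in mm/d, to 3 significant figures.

13.9 mm/d

Tmean = 14.65 °C; √ΔT = 3.1145
Ra = ET₀ / [0.0023 × (Tmean+17.8) × √ΔT] = 3.24 / (0.0023 × 32.45 × 3.1145) = 13.938 mm/d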